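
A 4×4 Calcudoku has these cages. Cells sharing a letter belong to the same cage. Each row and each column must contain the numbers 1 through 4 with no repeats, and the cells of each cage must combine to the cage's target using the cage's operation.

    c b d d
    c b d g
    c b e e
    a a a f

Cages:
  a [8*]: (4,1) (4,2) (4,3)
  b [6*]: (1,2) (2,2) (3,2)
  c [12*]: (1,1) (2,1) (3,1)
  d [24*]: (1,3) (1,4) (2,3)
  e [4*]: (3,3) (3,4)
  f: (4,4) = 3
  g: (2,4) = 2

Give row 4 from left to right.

2 4 1 3

G is a freebie; hence (2,4) = 2.
F is a freebie, which forces (4,4) = 3.
The 3 cells of cage d must have product 24, which forces (1,3) = 2.
3 is placed in column 4, so (1,4) = 4.
Cage d has product 24, leaving (2,3) = 3.
4 is placed in column 4, so (3,4) = 1.
Cage b has product 6; hence (1,2) = 3.
Row 2 now contains 3, leaving (2,2) = 1.
Cage b needs product 6, so (3,2) = 2.
Row 3 now contains 1, so (3,3) = 4.
Column 2 already has 2, so (4,2) = 4.
4 is placed in column 3, so (4,3) = 1.
Row 1 now contains 3, leaving (1,1) = 1.
1 is placed in row 2, so (2,1) = 4.
Row 3 now contains 4, so (3,1) = 3.
Row 4 now contains 1; hence (4,1) = 2.
Filled in: 1 3 2 4 / 4 1 3 2 / 3 2 4 1 / 2 4 1 3.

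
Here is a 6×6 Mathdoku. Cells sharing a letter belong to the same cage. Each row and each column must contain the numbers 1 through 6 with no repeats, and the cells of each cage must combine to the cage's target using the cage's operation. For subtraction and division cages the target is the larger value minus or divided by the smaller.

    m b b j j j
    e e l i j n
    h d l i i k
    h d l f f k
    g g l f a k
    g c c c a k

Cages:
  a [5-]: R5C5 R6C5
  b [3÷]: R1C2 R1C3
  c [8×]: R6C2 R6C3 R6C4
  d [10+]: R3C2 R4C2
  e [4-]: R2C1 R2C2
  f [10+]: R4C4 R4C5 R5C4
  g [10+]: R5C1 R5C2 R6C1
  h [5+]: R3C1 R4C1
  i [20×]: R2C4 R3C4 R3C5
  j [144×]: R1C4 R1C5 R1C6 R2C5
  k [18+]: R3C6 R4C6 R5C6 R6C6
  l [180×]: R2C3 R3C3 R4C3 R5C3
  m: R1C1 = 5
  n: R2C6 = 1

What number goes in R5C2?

Cage m is given, so R1C1 = 5.
Cage n is a single given cell, so R2C6 = 1.
In row 6, 5 can only go at R6C6, so R6C6 = 5.
In row 6, 3 can only go at R6C1, so R6C1 = 3.
Row 6 needs a 6, and only R6C5 is open for it.
Column 5 now contains 6; hence R5C5 = 1.
In column 1, 6 can only go at R2C1, so R2C1 = 6.
6 is placed in row 2; hence R2C2 = 2.
Cage i has product 20, which forces R3C4 = 1.
1 is placed in row 3, which forces R3C1 = 4.
Row 3 now contains 4, which forces R3C2 = 6.
Row 3 now contains 4; hence R3C5 = 5.
6 is placed in row 3, leaving R3C6 = 3.
The two cells of cage h must have sum 5; hence R4C1 = 1.
Column 2 now contains 6, which forces R4C2 = 4.
Row 4 now contains 4; hence R4C6 = 6.
Column 1 already has 4; hence R5C1 = 2.
Column 6 now contains 6; hence R5C6 = 4.
4 is placed in column 2, leaving R6C2 = 1.
Column 2 now contains 1, leaving R1C2 = 3.
Cage b's pair has quotient 3; hence R1C3 = 1.
The 4 cells of cage j must have product 144, which forces R1C4 = 6.
3 is placed in row 1, leaving R1C5 = 4.
Column 6 already has 4, which forces R1C6 = 2.
Cage i needs product 20; hence R2C4 = 4.
4 is placed in column 5; hence R2C5 = 3.
Row 3 already has 3, so R3C3 = 2.
Column 5 already has 3; hence R4C5 = 2.
Cage g has sum 10, so R5C2 = 5.
Cage l has product 180, so R5C3 = 6.
Row 5 now contains 5, which forces R5C4 = 3.
Column 3 now contains 2, leaving R6C3 = 4.
4 is placed in column 4, which forces R6C4 = 2.
3 is placed in row 2, so R2C3 = 5.
Cage l needs product 180, which forces R4C3 = 3.
3 is placed in column 4, leaving R4C4 = 5.
Completed grid: 5 3 1 6 4 2 / 6 2 5 4 3 1 / 4 6 2 1 5 3 / 1 4 3 5 2 6 / 2 5 6 3 1 4 / 3 1 4 2 6 5.

5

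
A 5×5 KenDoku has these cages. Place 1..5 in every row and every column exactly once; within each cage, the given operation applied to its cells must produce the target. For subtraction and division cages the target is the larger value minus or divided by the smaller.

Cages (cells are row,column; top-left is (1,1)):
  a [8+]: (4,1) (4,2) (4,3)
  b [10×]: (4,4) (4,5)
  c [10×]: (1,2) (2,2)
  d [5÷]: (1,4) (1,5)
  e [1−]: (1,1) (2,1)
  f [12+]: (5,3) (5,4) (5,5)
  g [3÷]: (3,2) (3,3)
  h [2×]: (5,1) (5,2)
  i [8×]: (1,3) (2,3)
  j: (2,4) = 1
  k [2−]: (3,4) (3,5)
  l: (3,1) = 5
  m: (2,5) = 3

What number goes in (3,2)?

3

Cage j is a single given cell; hence (2,4) = 1.
Cage m is a single given cell; hence (2,5) = 3.
Cage l is a single given cell, which forces (3,1) = 5.
Column 4 now contains 1, leaving (1,4) = 5.
The two cells of cage d must have quotient 5, so (1,5) = 1.
Column 4 already has 5, which forces (4,4) = 2.
2 is placed in row 4; hence (4,5) = 5.
5 is placed in column 5; hence (5,5) = 4.
1 is placed in row 1, which forces (1,1) = 3.
Row 1 now contains 5, leaving (1,2) = 2.
2 is placed in row 1; hence (1,3) = 4.
Cage c's pair has product 10, leaving (2,2) = 5.
4 is placed in column 3; hence (2,3) = 2.
Cage k's pair has difference 2, which forces (3,4) = 4.
Column 5 already has 4, leaving (3,5) = 2.
Column 2 already has 2; hence (5,2) = 1.
Cage f needs sum 12, which forces (5,3) = 5.
Row 5 now contains 4, which forces (5,4) = 3.
Row 2 now contains 2, which forces (2,1) = 4.
Column 2 now contains 1, leaving (3,2) = 3.
The two cells of cage g must have quotient 3; hence (3,3) = 1.
Column 1 now contains 4, so (4,1) = 1.
Column 2 now contains 3, which forces (4,2) = 4.
Column 3 now contains 1; hence (4,3) = 3.
1 is placed in row 5, leaving (5,1) = 2.
The full grid is 3 2 4 5 1 / 4 5 2 1 3 / 5 3 1 4 2 / 1 4 3 2 5 / 2 1 5 3 4.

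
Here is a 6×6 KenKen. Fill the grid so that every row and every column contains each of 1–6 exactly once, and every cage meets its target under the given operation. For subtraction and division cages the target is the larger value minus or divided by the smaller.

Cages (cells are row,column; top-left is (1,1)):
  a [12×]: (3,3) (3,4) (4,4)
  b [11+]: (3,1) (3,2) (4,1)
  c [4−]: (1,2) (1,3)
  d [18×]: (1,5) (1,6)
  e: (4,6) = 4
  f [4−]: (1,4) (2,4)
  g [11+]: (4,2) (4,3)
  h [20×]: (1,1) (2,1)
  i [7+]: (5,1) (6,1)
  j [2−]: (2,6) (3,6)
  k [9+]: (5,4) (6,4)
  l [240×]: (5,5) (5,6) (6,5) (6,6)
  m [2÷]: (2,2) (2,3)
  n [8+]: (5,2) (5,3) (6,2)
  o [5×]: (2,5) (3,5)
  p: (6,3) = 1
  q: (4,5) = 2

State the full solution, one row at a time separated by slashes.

Q is a freebie, which forces (4,5) = 2.
E is a freebie; hence (4,6) = 4.
P is a freebie, which forces (6,3) = 1.
Row 1 needs a 4, and only (1,1) is open for it.
Column 1 already has 4, leaving (2,1) = 5.
Row 2 already has 5, so (2,5) = 1.
Row 2 now contains 1, which forces (2,6) = 3.
Column 5 already has 1; hence (3,5) = 5.
Row 3 now contains 5, so (3,6) = 1.
Cage d's pair has product 18, which forces (1,5) = 3.
Column 6 already has 3, which forces (1,6) = 6.
Cage a has product 12, so (4,4) = 1.
Cage i needs two cells with sum 7; hence (5,1) = 1.
The two cells of cage i must have sum 7, leaving (6,1) = 6.
6 is placed in row 6, so (6,5) = 4.
Cage c's pair has difference 4, which forces (1,2) = 1.
Cage c needs two cells with difference 4; hence (1,3) = 5.
Row 1 now contains 6, so (1,4) = 2.
Cage f needs two cells with difference 4, so (2,4) = 6.
The 3 cells of cage b must have sum 11, leaving (3,1) = 2.
The 3 cells of cage b must have sum 11, so (3,2) = 6.
Column 1 now contains 6, so (4,1) = 3.
Column 2 now contains 6; hence (4,2) = 5.
Column 3 already has 5, which forces (4,3) = 6.
Column 4 now contains 6, which forces (5,4) = 4.
4 is placed in column 5, so (5,5) = 6.
Cage a has product 12, so (3,3) = 4.
Column 4 now contains 4, so (3,4) = 3.
Row 5 now contains 4, which forces (5,2) = 2.
Cage n has sum 8, which forces (5,3) = 3.
Row 5 already has 2, so (5,6) = 5.
Cage n needs sum 8; hence (6,2) = 3.
The two cells of cage k must have sum 9, so (6,4) = 5.
Column 6 already has 5, so (6,6) = 2.
Column 2 now contains 2, which forces (2,2) = 4.
Column 3 now contains 4, which forces (2,3) = 2.

4 1 5 2 3 6 / 5 4 2 6 1 3 / 2 6 4 3 5 1 / 3 5 6 1 2 4 / 1 2 3 4 6 5 / 6 3 1 5 4 2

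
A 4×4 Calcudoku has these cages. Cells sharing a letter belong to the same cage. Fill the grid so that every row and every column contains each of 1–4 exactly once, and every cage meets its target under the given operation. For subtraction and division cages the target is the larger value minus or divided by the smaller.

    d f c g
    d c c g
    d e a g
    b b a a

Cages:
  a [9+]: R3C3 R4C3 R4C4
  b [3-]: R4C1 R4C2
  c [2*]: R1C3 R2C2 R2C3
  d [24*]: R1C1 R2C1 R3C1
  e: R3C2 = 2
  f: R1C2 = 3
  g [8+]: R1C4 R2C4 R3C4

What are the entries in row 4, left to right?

Cage f is a single given cell, so R1C2 = 3.
Cage c has product 2, leaving R1C3 = 1.
1 is placed in row 1, leaving R1C4 = 4.
Cage c needs product 2; hence R2C2 = 1.
The 3 cells of cage c must have product 2; hence R2C3 = 2.
1 is placed in row 2, leaving R2C4 = 3.
E is a freebie; hence R3C2 = 2.
Column 4 already has 3, which forces R3C4 = 1.
Column 2 now contains 1, which forces R4C2 = 4.
4 is placed in row 4, so R4C3 = 3.
Column 4 already has 3, so R4C4 = 2.
4 is placed in row 1, so R1C1 = 2.
Row 2 now contains 3, leaving R2C1 = 4.
Cage d has product 24, so R3C1 = 3.
3 is placed in column 3, leaving R3C3 = 4.
4 is placed in row 4, leaving R4C1 = 1.
Filled in: 2 3 1 4 / 4 1 2 3 / 3 2 4 1 / 1 4 3 2.

1 4 3 2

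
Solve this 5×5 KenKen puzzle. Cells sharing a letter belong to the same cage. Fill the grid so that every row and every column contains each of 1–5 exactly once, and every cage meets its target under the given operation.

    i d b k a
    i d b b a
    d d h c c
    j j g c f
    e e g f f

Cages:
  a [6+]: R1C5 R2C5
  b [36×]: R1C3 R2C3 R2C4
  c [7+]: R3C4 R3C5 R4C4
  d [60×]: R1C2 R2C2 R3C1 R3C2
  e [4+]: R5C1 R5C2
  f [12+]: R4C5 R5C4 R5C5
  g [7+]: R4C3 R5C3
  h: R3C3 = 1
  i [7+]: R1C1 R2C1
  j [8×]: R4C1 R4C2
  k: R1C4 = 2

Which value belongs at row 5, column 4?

Cage b has product 36, so R1C3 = 3.
K is a freebie; hence R1C4 = 2.
The 3 cells of cage b must have product 36; hence R2C3 = 4.
The 3 cells of cage b must have product 36, which forces R2C4 = 3.
Cage h is given, which forces R3C3 = 1.
Cage i's pair has sum 7, which forces R1C1 = 5.
Cage i needs two cells with sum 7, so R2C1 = 2.
Cage c has sum 7; hence R3C4 = 4.
Cage c has sum 7, leaving R3C5 = 2.
Column 1 already has 2, so R4C1 = 4.
Row 4 now contains 4, leaving R4C2 = 2.
Row 4 already has 2, which forces R4C3 = 5.
The 3 cells of cage c must have sum 7, which forces R4C4 = 1.
Row 4 now contains 5; hence R4C5 = 3.
Column 3 already has 5, which forces R5C3 = 2.
Column 4 now contains 4, which forces R5C4 = 5.
5 is placed in row 5, so R5C5 = 4.
Cage d needs product 60, so R1C2 = 4.
Column 5 now contains 4, so R1C5 = 1.
Cage d needs product 60, so R2C2 = 1.
Cage a's pair has sum 6; hence R2C5 = 5.
Row 3 now contains 4, so R3C1 = 3.
Cage d has product 60, which forces R3C2 = 5.
3 is placed in column 1, leaving R5C1 = 1.
Column 2 already has 1, so R5C2 = 3.
Completed grid: 5 4 3 2 1 / 2 1 4 3 5 / 3 5 1 4 2 / 4 2 5 1 3 / 1 3 2 5 4.

5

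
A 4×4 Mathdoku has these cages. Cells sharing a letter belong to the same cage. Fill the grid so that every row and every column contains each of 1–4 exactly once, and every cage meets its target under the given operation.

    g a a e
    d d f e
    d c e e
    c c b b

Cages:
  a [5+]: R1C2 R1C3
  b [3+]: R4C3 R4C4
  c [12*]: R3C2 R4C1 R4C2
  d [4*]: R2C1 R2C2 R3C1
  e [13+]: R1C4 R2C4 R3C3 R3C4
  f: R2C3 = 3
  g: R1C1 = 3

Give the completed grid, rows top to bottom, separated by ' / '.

G is a freebie; hence R1C1 = 3.
Cage f is a single given cell, which forces R2C3 = 3.
The 4 cells of cage e must have sum 13; hence R3C3 = 4.
Cage a's pair has sum 5, leaving R1C2 = 4.
Cage a's pair has sum 5, leaving R1C3 = 1.
Row 1 already has 4, which forces R1C4 = 2.
Column 4 already has 2, so R2C4 = 4.
Cage e has sum 13, which forces R3C4 = 3.
Column 3 now contains 1, leaving R4C3 = 2.
Column 4 already has 2; hence R4C4 = 1.
Row 2 now contains 4, which forces R2C1 = 1.
The 3 cells of cage d must have product 4, so R2C2 = 2.
The 3 cells of cage d must have product 4, which forces R3C1 = 2.
The 3 cells of cage c must have product 12, which forces R3C2 = 1.
Row 4 already has 1; hence R4C1 = 4.
Row 4 already has 1, leaving R4C2 = 3.

3 4 1 2 / 1 2 3 4 / 2 1 4 3 / 4 3 2 1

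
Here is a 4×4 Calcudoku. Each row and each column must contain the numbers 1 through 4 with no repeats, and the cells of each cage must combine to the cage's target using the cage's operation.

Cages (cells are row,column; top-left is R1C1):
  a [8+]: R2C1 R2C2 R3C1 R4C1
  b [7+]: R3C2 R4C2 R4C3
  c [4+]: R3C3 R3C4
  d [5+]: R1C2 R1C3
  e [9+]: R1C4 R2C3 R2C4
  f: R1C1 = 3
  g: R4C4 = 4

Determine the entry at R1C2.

Cage f is given; hence R1C1 = 3.
G is a freebie, so R4C4 = 4.
Column 4 already has 4, so R1C4 = 2.
Cage a has sum 8, which forces R2C2 = 1.
Cage e needs sum 9; hence R2C3 = 4.
The 3 cells of cage e must have sum 9, so R2C4 = 3.
3 is placed in column 4, leaving R3C4 = 1.
1 is placed in column 2, leaving R1C2 = 4.
Column 3 now contains 4, which forces R1C3 = 1.
Row 2 already has 4; hence R2C1 = 2.
Cage a has sum 8, which forces R3C1 = 4.
4 is placed in column 2, so R3C2 = 2.
1 is placed in row 3, leaving R3C3 = 3.
Cage a needs sum 8, so R4C1 = 1.
2 is placed in column 2, which forces R4C2 = 3.
Column 3 now contains 1, which forces R4C3 = 2.
Filled in: 3 4 1 2 / 2 1 4 3 / 4 2 3 1 / 1 3 2 4.

4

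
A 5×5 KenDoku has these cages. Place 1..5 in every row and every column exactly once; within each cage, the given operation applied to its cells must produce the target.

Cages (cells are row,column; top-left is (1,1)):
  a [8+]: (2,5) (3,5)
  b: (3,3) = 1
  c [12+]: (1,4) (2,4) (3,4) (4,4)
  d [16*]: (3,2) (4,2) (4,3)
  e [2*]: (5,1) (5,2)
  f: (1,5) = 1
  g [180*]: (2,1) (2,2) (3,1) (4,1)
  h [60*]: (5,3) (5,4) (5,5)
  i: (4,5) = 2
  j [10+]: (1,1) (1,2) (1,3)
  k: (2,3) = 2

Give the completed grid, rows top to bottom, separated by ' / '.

2 5 3 4 1 / 4 3 2 1 5 / 5 4 1 2 3 / 3 1 4 5 2 / 1 2 5 3 4

F is a freebie; hence (1,5) = 1.
The 4 cells of cage g must have product 180, leaving (2,2) = 3.
Cage k is given, so (2,3) = 2.
Row 2 now contains 3, so (2,5) = 5.
Cage b is given, so (3,3) = 1.
Column 5 already has 5; hence (3,5) = 3.
Column 3 now contains 2, leaving (4,3) = 4.
Cage i is a single given cell; hence (4,5) = 2.
3 is placed in column 5, so (5,5) = 4.
5 is placed in row 2, which forces (2,1) = 4.
Row 2 already has 4, leaving (2,4) = 1.
Cage g has product 180, leaving (3,1) = 5.
Cage d has product 16, which forces (3,2) = 4.
4 is placed in row 3, leaving (3,4) = 2.
Cage g needs product 180; hence (4,1) = 3.
Row 4 already has 4, leaving (4,2) = 1.
1 is placed in column 4, leaving (4,4) = 5.
Column 2 already has 1, which forces (5,2) = 2.
5 is placed in column 4; hence (5,4) = 3.
Column 1 now contains 3, which forces (1,1) = 2.
Column 2 already has 2, which forces (1,2) = 5.
Cage j needs sum 10, leaving (1,3) = 3.
5 is placed in column 4, so (1,4) = 4.
Row 5 now contains 2, leaving (5,1) = 1.
3 is placed in row 5, which forces (5,3) = 5.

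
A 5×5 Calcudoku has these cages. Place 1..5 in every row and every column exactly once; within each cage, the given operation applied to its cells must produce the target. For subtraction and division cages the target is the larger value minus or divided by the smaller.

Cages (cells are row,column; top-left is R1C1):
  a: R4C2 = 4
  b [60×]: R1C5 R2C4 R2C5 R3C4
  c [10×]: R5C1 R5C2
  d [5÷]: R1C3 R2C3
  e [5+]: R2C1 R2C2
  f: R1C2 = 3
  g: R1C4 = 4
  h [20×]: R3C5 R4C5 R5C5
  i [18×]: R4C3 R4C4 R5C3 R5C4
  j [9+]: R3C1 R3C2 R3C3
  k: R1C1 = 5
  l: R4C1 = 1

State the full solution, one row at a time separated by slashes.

Cage k is a single given cell, so R1C1 = 5.
Cage f is given, which forces R1C2 = 3.
5 is placed in row 1, leaving R1C3 = 1.
G is a freebie; hence R1C4 = 4.
4 is placed in row 1, so R1C5 = 2.
Column 3 now contains 1, which forces R2C3 = 5.
Cage l is given, so R4C1 = 1.
A is a freebie, so R4C2 = 4.
Row 4 now contains 4; hence R4C5 = 5.
Column 1 already has 5, leaving R5C1 = 2.
2 is placed in row 5, so R5C2 = 5.
2 is placed in row 5, which forces R5C3 = 3.
3 is placed in row 5; hence R5C4 = 1.
1 is placed in row 5, which forces R5C5 = 4.
Cage b has product 60, leaving R2C4 = 2.
Cage b has product 60; hence R2C5 = 3.
Cage j needs sum 9, leaving R3C1 = 3.
Cage j needs sum 9, leaving R3C2 = 2.
Cage j has sum 9, leaving R3C3 = 4.
Cage b has product 60, so R3C4 = 5.
4 is placed in column 5; hence R3C5 = 1.
Column 3 already has 3, which forces R4C3 = 2.
Cage i needs product 18, leaving R4C4 = 3.
3 is placed in row 2, so R2C1 = 4.
2 is placed in row 2, so R2C2 = 1.

5 3 1 4 2 / 4 1 5 2 3 / 3 2 4 5 1 / 1 4 2 3 5 / 2 5 3 1 4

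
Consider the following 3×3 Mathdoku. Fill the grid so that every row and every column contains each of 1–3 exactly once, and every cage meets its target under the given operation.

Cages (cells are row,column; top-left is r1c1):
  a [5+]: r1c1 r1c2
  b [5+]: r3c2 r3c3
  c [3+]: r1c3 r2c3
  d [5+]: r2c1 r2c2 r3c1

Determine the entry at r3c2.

2

The only place for 1 in row 1 is r1c3.
Column 3 now contains 1, which forces r2c3 = 2.
2 is placed in column 3; hence r3c3 = 3.
Cage d has sum 5, leaving r2c1 = 3.
Row 2 now contains 2, which forces r2c2 = 1.
Cage d has sum 5; hence r3c1 = 1.
Row 3 now contains 3, which forces r3c2 = 2.
3 is placed in column 1, which forces r1c1 = 2.
Column 2 already has 2, so r1c2 = 3.
The full grid is 2 3 1 / 3 1 2 / 1 2 3.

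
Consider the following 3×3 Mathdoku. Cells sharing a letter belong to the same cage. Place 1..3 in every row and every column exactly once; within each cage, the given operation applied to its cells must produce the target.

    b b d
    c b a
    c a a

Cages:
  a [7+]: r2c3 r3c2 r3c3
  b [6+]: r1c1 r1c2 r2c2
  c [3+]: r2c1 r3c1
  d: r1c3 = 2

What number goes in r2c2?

2

D is a freebie, so r1c3 = 2.
2 is placed in column 3, so r2c3 = 3.
Column 3 already has 3; hence r3c3 = 1.
Cage c's pair has sum 3, which forces r2c1 = 1.
The 3 cells of cage b must have sum 6, so r2c2 = 2.
Row 3 now contains 1, so r3c1 = 2.
Cage a needs sum 7, which forces r3c2 = 3.
Column 1 already has 1, which forces r1c1 = 3.
Column 2 already has 3, leaving r1c2 = 1.
Filled in: 3 1 2 / 1 2 3 / 2 3 1.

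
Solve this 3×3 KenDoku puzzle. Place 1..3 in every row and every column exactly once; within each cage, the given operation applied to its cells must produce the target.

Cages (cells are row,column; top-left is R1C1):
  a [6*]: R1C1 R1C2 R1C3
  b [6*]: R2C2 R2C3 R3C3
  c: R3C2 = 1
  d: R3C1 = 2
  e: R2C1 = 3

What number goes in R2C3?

1

E is a freebie, leaving R2C1 = 3.
Cage d is a single given cell, which forces R3C1 = 2.
Cage c is a single given cell, so R3C2 = 1.
Row 3 now contains 1, leaving R3C3 = 3.
2 is placed in column 1, which forces R1C1 = 1.
The 3 cells of cage a must have product 6, which forces R1C2 = 3.
Cage a needs product 6, leaving R1C3 = 2.
1 is placed in column 2, so R2C2 = 2.
Cage b has product 6, so R2C3 = 1.
Completed grid: 1 3 2 / 3 2 1 / 2 1 3.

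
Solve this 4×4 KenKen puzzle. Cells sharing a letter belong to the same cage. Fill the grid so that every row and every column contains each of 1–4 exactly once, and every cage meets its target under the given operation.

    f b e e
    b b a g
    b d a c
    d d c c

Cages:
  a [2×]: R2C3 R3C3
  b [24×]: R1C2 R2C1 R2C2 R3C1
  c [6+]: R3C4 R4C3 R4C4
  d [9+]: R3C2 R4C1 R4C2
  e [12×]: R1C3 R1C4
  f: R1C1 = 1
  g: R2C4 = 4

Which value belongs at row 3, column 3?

Cage f is given, leaving R1C1 = 1.
Cage g is given; hence R2C4 = 4.
Cage e needs two cells with product 12, so R1C3 = 4.
4 is placed in column 4, so R1C4 = 3.
The 4 cells of cage b must have product 24, leaving R2C2 = 1.
1 is placed in row 2; hence R2C3 = 2.
Column 3 now contains 2, leaving R3C3 = 1.
Row 3 now contains 1, so R3C4 = 2.
Column 3 already has 1, leaving R4C3 = 3.
2 is placed in column 4, so R4C4 = 1.
3 is placed in row 1, which forces R1C2 = 2.
2 is placed in row 2, leaving R2C1 = 3.
Cage b has product 24; hence R3C1 = 4.
Cage d has sum 9, so R3C2 = 3.
Column 1 already has 4, which forces R4C1 = 2.
Column 2 now contains 2, so R4C2 = 4.
Completed grid: 1 2 4 3 / 3 1 2 4 / 4 3 1 2 / 2 4 3 1.

1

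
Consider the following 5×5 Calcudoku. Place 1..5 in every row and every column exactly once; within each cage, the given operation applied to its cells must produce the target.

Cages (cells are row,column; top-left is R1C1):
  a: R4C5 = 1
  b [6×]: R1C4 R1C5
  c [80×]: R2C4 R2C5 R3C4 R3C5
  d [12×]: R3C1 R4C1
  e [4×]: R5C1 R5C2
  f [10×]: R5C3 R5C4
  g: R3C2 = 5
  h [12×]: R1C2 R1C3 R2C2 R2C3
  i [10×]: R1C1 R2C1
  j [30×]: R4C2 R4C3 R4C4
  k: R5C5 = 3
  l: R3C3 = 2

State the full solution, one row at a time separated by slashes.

Cage g is given, so R3C2 = 5.
L is a freebie; hence R3C3 = 2.
A is a freebie; hence R4C5 = 1.
Column 3 already has 2; hence R5C3 = 5.
Row 5 already has 5, so R5C4 = 2.
Cage k is given, so R5C5 = 3.
Column 4 now contains 2, so R1C4 = 3.
3 is placed in column 5, so R1C5 = 2.
The 4 cells of cage c must have product 80, leaving R2C4 = 4.
Cage c needs product 80, leaving R2C5 = 5.
Cage c needs product 80, which forces R3C4 = 1.
1 is placed in column 5, so R3C5 = 4.
Cage j needs product 30; hence R4C2 = 2.
Column 3 now contains 5, so R4C3 = 3.
The 3 cells of cage j must have product 30, which forces R4C4 = 5.
2 is placed in row 1, so R1C1 = 5.
Cage h needs product 12, leaving R1C2 = 1.
Cage h has product 12, leaving R1C3 = 4.
Row 2 now contains 5; hence R2C1 = 2.
Cage h needs product 12; hence R2C2 = 3.
Column 3 already has 3, leaving R2C3 = 1.
4 is placed in row 3, so R3C1 = 3.
Row 4 already has 3; hence R4C1 = 4.
4 is placed in column 1; hence R5C1 = 1.
Column 2 already has 1; hence R5C2 = 4.

5 1 4 3 2 / 2 3 1 4 5 / 3 5 2 1 4 / 4 2 3 5 1 / 1 4 5 2 3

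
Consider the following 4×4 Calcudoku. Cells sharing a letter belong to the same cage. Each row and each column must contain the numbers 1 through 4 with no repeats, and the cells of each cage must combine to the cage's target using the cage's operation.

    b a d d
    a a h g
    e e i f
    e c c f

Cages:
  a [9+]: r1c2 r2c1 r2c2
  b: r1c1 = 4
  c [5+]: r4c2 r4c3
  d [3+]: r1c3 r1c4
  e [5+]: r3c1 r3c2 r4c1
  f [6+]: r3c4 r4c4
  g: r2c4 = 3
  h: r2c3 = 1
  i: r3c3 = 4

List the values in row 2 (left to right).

2 4 1 3

B is a freebie, so r1c1 = 4.
Cage h is a single given cell, leaving r2c3 = 1.
G is a freebie, so r2c4 = 3.
Cage i is a single given cell, which forces r3c3 = 4.
4 is placed in row 3, leaving r3c4 = 2.
Column 4 already has 2, which forces r4c4 = 4.
Cage a needs sum 9, leaving r1c2 = 3.
Column 3 now contains 1, which forces r1c3 = 2.
Column 4 already has 2; hence r1c4 = 1.
Row 2 now contains 3; hence r2c1 = 2.
Cage a needs sum 9, leaving r2c2 = 4.
Cage e needs sum 5, so r3c1 = 3.
Row 3 already has 2, leaving r3c2 = 1.
Cage e needs sum 5, which forces r4c1 = 1.
3 is placed in column 2, so r4c2 = 2.
Column 3 now contains 2, so r4c3 = 3.
Completed grid: 4 3 2 1 / 2 4 1 3 / 3 1 4 2 / 1 2 3 4.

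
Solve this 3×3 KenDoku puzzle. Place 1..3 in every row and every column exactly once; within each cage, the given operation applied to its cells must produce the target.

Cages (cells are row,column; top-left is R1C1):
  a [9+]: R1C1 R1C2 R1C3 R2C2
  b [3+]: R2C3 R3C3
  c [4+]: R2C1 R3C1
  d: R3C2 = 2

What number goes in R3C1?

Cage a has sum 9, leaving R2C2 = 3.
D is a freebie, so R3C2 = 2.
Row 3 now contains 2, so R3C3 = 1.
2 is placed in column 2, leaving R1C2 = 1.
Row 2 now contains 3, so R2C1 = 1.
Column 3 already has 1; hence R2C3 = 2.
1 is placed in row 3, which forces R3C1 = 3.
Column 1 now contains 3, so R1C1 = 2.
Column 3 already has 2, which forces R1C3 = 3.
The full grid is 2 1 3 / 1 3 2 / 3 2 1.

3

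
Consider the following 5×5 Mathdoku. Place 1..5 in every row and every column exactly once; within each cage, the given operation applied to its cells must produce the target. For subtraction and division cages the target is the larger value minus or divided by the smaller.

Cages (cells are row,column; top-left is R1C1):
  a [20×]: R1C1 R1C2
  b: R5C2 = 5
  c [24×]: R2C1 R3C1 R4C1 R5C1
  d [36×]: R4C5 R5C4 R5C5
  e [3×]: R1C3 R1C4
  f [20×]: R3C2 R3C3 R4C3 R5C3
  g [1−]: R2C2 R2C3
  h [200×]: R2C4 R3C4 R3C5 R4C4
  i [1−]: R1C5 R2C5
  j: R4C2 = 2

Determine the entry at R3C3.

The 4 cells of cage h must have product 200, so R3C5 = 5.
J is a freebie, so R4C2 = 2.
The 3 cells of cage d must have product 36, leaving R4C5 = 3.
Cage b is a single given cell; hence R5C2 = 5.
Cage d needs product 36; hence R5C4 = 3.
The 3 cells of cage d must have product 36, which forces R5C5 = 4.
Cage a's pair has product 20; hence R1C1 = 5.
Column 2 already has 5, so R1C2 = 4.
Cage e needs two cells with product 3; hence R1C3 = 3.
Column 4 now contains 3, leaving R1C4 = 1.
Row 1 now contains 1, so R1C5 = 2.
2 is placed in column 5; hence R2C5 = 1.
2 is placed in column 2, leaving R3C2 = 1.
Cage f needs product 20, leaving R3C3 = 4.
4 is placed in row 3, which forces R3C4 = 2.
Cage f needs product 20, which forces R4C3 = 5.
5 is placed in row 4, so R4C4 = 4.
The 4 cells of cage f must have product 20, so R5C3 = 1.
Cage c needs product 24; hence R2C1 = 4.
1 is placed in row 2, leaving R2C2 = 3.
Column 3 now contains 5, leaving R2C3 = 2.
Column 4 already has 4, so R2C4 = 5.
2 is placed in row 3, which forces R3C1 = 3.
4 is placed in row 4, so R4C1 = 1.
Row 5 already has 1, which forces R5C1 = 2.
Filled in: 5 4 3 1 2 / 4 3 2 5 1 / 3 1 4 2 5 / 1 2 5 4 3 / 2 5 1 3 4.

4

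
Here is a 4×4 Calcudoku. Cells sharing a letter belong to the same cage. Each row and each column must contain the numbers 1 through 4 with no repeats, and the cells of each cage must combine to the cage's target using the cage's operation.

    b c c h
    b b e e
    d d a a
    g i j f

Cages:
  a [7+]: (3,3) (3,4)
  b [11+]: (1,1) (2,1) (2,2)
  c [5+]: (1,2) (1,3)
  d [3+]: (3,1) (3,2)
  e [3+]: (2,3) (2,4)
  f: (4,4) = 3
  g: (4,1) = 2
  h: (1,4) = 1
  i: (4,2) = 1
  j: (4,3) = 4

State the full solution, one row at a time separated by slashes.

4 3 2 1 / 3 4 1 2 / 1 2 3 4 / 2 1 4 3

Cage b needs sum 11; hence (1,1) = 4.
Cage h is given; hence (1,4) = 1.
Cage b has sum 11; hence (2,1) = 3.
The 3 cells of cage b must have sum 11, so (2,2) = 4.
1 is placed in column 4, which forces (2,4) = 2.
Cage g is a single given cell, leaving (4,1) = 2.
Cage i is given, so (4,2) = 1.
J is a freebie, which forces (4,3) = 4.
F is a freebie, leaving (4,4) = 3.
Row 2 already has 2, which forces (2,3) = 1.
2 is placed in column 1; hence (3,1) = 1.
1 is placed in column 2, so (3,2) = 2.
4 is placed in column 3, leaving (3,3) = 3.
Column 4 already has 3, leaving (3,4) = 4.
Column 2 now contains 2, which forces (1,2) = 3.
Column 3 already has 3, so (1,3) = 2.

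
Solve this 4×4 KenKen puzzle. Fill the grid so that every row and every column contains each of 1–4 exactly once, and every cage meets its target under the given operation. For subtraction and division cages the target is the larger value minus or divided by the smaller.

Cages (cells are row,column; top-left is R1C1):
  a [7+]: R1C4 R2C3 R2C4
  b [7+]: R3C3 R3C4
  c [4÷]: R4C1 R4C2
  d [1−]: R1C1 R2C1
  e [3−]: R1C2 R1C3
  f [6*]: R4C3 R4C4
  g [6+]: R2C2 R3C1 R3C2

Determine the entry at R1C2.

4

The 3 cells of cage g must have sum 6, which forces R2C2 = 3.
Cage a has sum 7, leaving R1C4 = 2.
Column 4 already has 2; hence R4C4 = 3.
Row 1 now contains 2, so R1C1 = 3.
The two cells of cage b must have sum 7; hence R3C3 = 3.
Column 4 now contains 3; hence R3C4 = 4.
3 is placed in row 4, so R4C3 = 2.
The 3 cells of cage a must have sum 7; hence R2C3 = 4.
4 is placed in column 4, leaving R2C4 = 1.
Cage e needs two cells with difference 3, which forces R1C2 = 4.
Column 3 now contains 4, leaving R1C3 = 1.
Row 2 now contains 4, so R2C1 = 2.
2 is placed in column 1; hence R3C1 = 1.
Row 3 already has 1; hence R3C2 = 2.
1 is placed in column 1, so R4C1 = 4.
4 is placed in column 2, so R4C2 = 1.
Filled in: 3 4 1 2 / 2 3 4 1 / 1 2 3 4 / 4 1 2 3.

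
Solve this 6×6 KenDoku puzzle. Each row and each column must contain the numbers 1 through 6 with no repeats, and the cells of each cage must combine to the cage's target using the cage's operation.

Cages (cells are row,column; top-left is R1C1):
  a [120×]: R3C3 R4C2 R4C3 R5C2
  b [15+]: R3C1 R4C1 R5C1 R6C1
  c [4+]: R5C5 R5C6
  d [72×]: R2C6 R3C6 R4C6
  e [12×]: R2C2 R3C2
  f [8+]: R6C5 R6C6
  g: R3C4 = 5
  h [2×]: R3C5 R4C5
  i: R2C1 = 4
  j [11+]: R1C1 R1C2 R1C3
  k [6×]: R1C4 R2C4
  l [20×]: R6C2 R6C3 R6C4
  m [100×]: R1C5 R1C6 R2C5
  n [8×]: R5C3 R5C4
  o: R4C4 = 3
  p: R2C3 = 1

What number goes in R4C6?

Cage m needs product 100; hence R1C5 = 4.
Cage m has product 100, which forces R1C6 = 5.
Cage i is a single given cell, leaving R2C1 = 4.
P is a freebie; hence R2C3 = 1.
The 3 cells of cage m must have product 100; hence R2C5 = 5.
G is a freebie, so R3C4 = 5.
O is a freebie, so R4C4 = 3.
Cage k's pair has product 6, which forces R1C4 = 1.
Cage k's pair has product 6, so R2C4 = 6.
Row 2 already has 6, so R2C6 = 3.
3 is placed in column 6, which forces R5C6 = 1.
1 is placed in column 4, which forces R6C4 = 4.
Row 2 now contains 3, which forces R2C2 = 2.
Cage e needs two cells with product 12; hence R3C2 = 6.
6 is placed in row 3, leaving R3C6 = 4.
Column 6 now contains 4, leaving R4C6 = 6.
The two cells of cage n must have product 8, leaving R5C3 = 4.
Column 4 already has 4, so R5C4 = 2.
1 is placed in row 5, which forces R5C5 = 3.
The 3 cells of cage l must have product 20, which forces R6C2 = 1.
Row 6 now contains 4, so R6C3 = 5.
Column 6 now contains 6, leaving R6C6 = 2.
Column 2 already has 6, so R1C2 = 3.
Cage a has product 120, which forces R3C3 = 3.
Cage a has product 120; hence R4C2 = 4.
Column 3 now contains 5, so R4C3 = 2.
Row 4 now contains 2, which forces R4C5 = 1.
3 is placed in row 5, which forces R5C2 = 5.
Row 6 already has 2, so R6C5 = 6.
Cage j has sum 11, leaving R1C1 = 2.
Column 3 already has 2, leaving R1C3 = 6.
Row 3 now contains 3; hence R3C1 = 1.
Column 5 now contains 1, leaving R3C5 = 2.
1 is placed in row 4, so R4C1 = 5.
Row 5 already has 5, leaving R5C1 = 6.
6 is placed in row 6, leaving R6C1 = 3.
Filled in: 2 3 6 1 4 5 / 4 2 1 6 5 3 / 1 6 3 5 2 4 / 5 4 2 3 1 6 / 6 5 4 2 3 1 / 3 1 5 4 6 2.

6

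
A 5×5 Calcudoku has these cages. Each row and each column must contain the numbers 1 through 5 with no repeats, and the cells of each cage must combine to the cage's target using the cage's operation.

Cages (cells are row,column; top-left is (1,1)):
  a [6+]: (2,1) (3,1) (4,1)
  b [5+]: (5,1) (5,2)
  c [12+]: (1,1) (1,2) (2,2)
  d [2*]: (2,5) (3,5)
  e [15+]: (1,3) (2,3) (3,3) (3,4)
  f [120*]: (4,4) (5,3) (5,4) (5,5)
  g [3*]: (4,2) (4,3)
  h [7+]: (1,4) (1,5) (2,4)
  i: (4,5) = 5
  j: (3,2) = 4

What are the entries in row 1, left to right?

5 2 3 1 4

Cage j is a single given cell, which forces (3,2) = 4.
Cage i is a single given cell, leaving (4,5) = 5.
The only place for 4 in row 4 is (4,4).
Row 2 needs a 4, and only (2,3) is open for it.
In row 2, 5 can only go at (2,2), so (2,2) = 5.
In row 4, 2 can only go at (4,1), so (4,1) = 2.
In row 3, 2 can only go at (3,5), so (3,5) = 2.
Column 5 now contains 2; hence (2,5) = 1.
Column 5 now contains 2, leaving (5,5) = 3.
The 3 cells of cage h must have sum 7, leaving (1,4) = 1.
3 is placed in column 5, which forces (1,5) = 4.
Row 2 already has 1, leaving (2,1) = 3.
Cage h needs sum 7, so (2,4) = 2.
Cage a has sum 6, so (3,1) = 1.
Row 3 already has 1, so (3,3) = 5.
Row 3 now contains 5, leaving (3,4) = 3.
Row 5 now contains 3, leaving (5,1) = 4.
Cage b's pair has sum 5, leaving (5,2) = 1.
Column 3 already has 5; hence (5,3) = 2.
Column 4 now contains 2, leaving (5,4) = 5.
Row 1 now contains 4; hence (1,1) = 5.
Cage c needs sum 12; hence (1,2) = 2.
Column 3 already has 5, leaving (1,3) = 3.
1 is placed in column 2, which forces (4,2) = 3.
Cage g needs two cells with product 3, so (4,3) = 1.
Filled in: 5 2 3 1 4 / 3 5 4 2 1 / 1 4 5 3 2 / 2 3 1 4 5 / 4 1 2 5 3.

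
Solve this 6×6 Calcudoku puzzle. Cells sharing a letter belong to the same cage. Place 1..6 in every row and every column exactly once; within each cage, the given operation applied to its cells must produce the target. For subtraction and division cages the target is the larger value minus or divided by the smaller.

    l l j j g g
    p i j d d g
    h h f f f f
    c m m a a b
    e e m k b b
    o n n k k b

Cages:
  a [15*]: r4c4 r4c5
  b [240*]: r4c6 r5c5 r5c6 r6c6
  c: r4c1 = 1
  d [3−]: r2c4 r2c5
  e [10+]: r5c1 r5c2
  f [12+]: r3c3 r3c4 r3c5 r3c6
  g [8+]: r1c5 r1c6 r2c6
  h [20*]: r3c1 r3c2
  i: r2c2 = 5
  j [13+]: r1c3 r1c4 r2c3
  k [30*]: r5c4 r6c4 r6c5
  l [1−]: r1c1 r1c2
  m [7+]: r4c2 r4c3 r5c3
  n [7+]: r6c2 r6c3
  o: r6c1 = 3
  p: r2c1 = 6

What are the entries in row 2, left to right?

6 5 2 4 1 3

P is a freebie, which forces r2c1 = 6.
I is a freebie, which forces r2c2 = 5.
Column 2 already has 5, so r3c2 = 4.
C is a freebie; hence r4c1 = 1.
6 is placed in column 1, which forces r5c1 = 4.
Column 2 already has 4, so r5c2 = 6.
O is a freebie, which forces r6c1 = 3.
Cage l needs two cells with difference 1; hence r1c1 = 2.
Row 3 already has 4, leaving r3c1 = 5.
The 3 cells of cage m must have sum 7; hence r4c2 = 2.
Column 2 already has 2, which forces r6c2 = 1.
Column 2 already has 1, so r1c2 = 3.
Cage n needs two cells with sum 7, leaving r6c3 = 6.
6 is placed in row 6; hence r6c6 = 4.
Column 6 already has 4, which forces r4c6 = 6.
Cage k has product 30; hence r5c4 = 3.
3 is placed in column 4, leaving r4c4 = 5.
The two cells of cage a must have product 15; hence r4c5 = 3.
5 is placed in column 4, so r6c4 = 2.
Row 6 already has 2, so r6c5 = 5.
Row 4 now contains 3; hence r4c3 = 4.
Cage m has sum 7, so r5c3 = 1.
Column 5 already has 5, leaving r5c5 = 2.
Cage b has product 240, leaving r5c6 = 5.
Column 3 now contains 4, which forces r1c3 = 5.
Cage j needs sum 13; hence r1c4 = 6.
Cage g has sum 8, leaving r1c5 = 4.
5 is placed in column 6, so r1c6 = 1.
The 3 cells of cage j must have sum 13, leaving r2c3 = 2.
Column 5 now contains 4, which forces r2c5 = 1.
Cage g has sum 8; hence r2c6 = 3.
Column 3 now contains 2, so r3c3 = 3.
Column 4 now contains 6; hence r3c4 = 1.
Column 5 already has 1, leaving r3c5 = 6.
3 is placed in column 6, leaving r3c6 = 2.
Row 2 now contains 1, leaving r2c4 = 4.
Filled in: 2 3 5 6 4 1 / 6 5 2 4 1 3 / 5 4 3 1 6 2 / 1 2 4 5 3 6 / 4 6 1 3 2 5 / 3 1 6 2 5 4.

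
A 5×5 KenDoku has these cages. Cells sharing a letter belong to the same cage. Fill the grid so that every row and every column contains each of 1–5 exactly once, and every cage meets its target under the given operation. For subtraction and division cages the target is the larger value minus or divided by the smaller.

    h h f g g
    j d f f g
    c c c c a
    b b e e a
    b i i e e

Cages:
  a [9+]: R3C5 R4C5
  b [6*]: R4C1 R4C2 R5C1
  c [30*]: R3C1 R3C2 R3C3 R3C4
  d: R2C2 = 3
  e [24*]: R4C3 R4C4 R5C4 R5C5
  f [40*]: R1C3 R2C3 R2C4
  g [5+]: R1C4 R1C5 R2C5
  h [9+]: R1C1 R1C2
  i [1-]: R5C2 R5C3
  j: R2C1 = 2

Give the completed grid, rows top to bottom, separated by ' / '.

J is a freebie; hence R2C1 = 2.
D is a freebie, so R2C2 = 3.
2 is placed in row 2, leaving R2C5 = 1.
Cage f has product 40, which forces R1C3 = 2.
Cage g needs sum 5, which forces R1C4 = 1.
Column 5 already has 1, so R1C5 = 3.
The 3 cells of cage b must have product 6, so R4C2 = 2.
Cage c has product 30, leaving R3C4 = 2.
Cage e needs product 24, so R4C3 = 1.
1 is placed in row 4, leaving R4C1 = 3.
3 is placed in row 4, so R4C4 = 4.
4 is placed in row 4, which forces R4C5 = 5.
The 3 cells of cage b must have product 6, leaving R5C1 = 1.
Column 4 now contains 4, so R5C4 = 3.
Cage e needs product 24; hence R5C5 = 2.
The 3 cells of cage f must have product 40; hence R2C3 = 4.
Column 4 now contains 4; hence R2C4 = 5.
1 is placed in column 1, which forces R3C1 = 5.
Cage c has product 30; hence R3C2 = 1.
Cage c needs product 30, so R3C3 = 3.
Column 5 now contains 5, so R3C5 = 4.
Column 3 already has 4; hence R5C3 = 5.
Column 1 already has 5, which forces R1C1 = 4.
Cage h needs two cells with sum 9, so R1C2 = 5.
5 is placed in row 5, which forces R5C2 = 4.

4 5 2 1 3 / 2 3 4 5 1 / 5 1 3 2 4 / 3 2 1 4 5 / 1 4 5 3 2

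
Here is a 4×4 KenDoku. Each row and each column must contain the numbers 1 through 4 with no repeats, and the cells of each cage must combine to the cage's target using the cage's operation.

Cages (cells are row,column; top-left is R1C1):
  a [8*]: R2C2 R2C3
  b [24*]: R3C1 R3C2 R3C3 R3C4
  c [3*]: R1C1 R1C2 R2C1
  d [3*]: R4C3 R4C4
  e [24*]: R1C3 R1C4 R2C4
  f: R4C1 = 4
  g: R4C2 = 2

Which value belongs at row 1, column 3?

Cage c has product 3, leaving R1C1 = 3.
Cage c needs product 3, leaving R1C2 = 1.
Cage c has product 3, so R2C1 = 1.
F is a freebie; hence R4C1 = 4.
G is a freebie, leaving R4C2 = 2.
Column 2 now contains 2, leaving R2C2 = 4.
Cage a needs two cells with product 8, so R2C3 = 2.
The 3 cells of cage e must have product 24, so R2C4 = 3.
4 is placed in column 1, leaving R3C1 = 2.
4 is placed in column 2, so R3C2 = 3.
Column 4 already has 3, which forces R4C4 = 1.
2 is placed in column 3, which forces R1C3 = 4.
The 3 cells of cage e must have product 24, leaving R1C4 = 2.
Cage b needs product 24, so R3C3 = 1.
Column 4 already has 1, which forces R3C4 = 4.
Row 4 already has 1; hence R4C3 = 3.
The full grid is 3 1 4 2 / 1 4 2 3 / 2 3 1 4 / 4 2 3 1.

4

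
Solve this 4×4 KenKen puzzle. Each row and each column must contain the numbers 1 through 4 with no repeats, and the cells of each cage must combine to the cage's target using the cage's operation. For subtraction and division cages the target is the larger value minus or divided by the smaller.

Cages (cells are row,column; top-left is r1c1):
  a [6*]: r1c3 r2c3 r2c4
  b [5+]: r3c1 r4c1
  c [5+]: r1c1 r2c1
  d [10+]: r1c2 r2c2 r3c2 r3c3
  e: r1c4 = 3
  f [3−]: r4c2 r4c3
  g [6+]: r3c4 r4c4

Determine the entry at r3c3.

Cage e is a single given cell, which forces r1c4 = 3.
Cage a needs product 6, so r2c3 = 3.
The 4 cells of cage d must have sum 10, which forces r3c2 = 3.
Row 4 needs a 2, and only r4c4 is open for it.
The 3 cells of cage a must have product 6, leaving r1c3 = 2.
Column 4 already has 2, leaving r2c4 = 1.
Column 4 already has 2, leaving r3c4 = 4.
The two cells of cage c must have sum 5; hence r1c1 = 1.
Cage d needs sum 10, so r1c2 = 4.
Row 2 now contains 1, so r2c1 = 4.
Cage d has sum 10, leaving r2c2 = 2.
1 is placed in column 1; hence r3c1 = 2.
4 is placed in row 3, leaving r3c3 = 1.
Column 1 now contains 4, which forces r4c1 = 3.
Column 2 already has 4, so r4c2 = 1.
Column 3 now contains 1, so r4c3 = 4.
The full grid is 1 4 2 3 / 4 2 3 1 / 2 3 1 4 / 3 1 4 2.

1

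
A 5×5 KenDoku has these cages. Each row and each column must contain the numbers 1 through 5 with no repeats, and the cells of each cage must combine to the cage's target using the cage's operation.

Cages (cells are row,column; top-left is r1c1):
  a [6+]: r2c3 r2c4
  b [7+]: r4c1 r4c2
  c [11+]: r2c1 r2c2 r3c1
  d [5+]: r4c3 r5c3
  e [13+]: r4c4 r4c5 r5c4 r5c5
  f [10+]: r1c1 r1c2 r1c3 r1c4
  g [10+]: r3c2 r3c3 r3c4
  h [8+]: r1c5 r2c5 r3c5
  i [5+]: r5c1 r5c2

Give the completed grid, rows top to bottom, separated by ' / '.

The only place for 5 in row 1 is r1c5.
In row 5, 5 can only go at r5c4, so r5c4 = 5.
The 4 cells of cage e must have sum 13, leaving r4c4 = 1.
In column 3, 5 can only go at r3c3, so r3c3 = 5.
In row 2, 1 can only go at r2c5, so r2c5 = 1.
Column 5 already has 1, which forces r3c5 = 2.
Cage g needs sum 10, which forces r3c2 = 1.
Cage g needs sum 10, so r3c4 = 4.
Cage c has sum 11, leaving r2c1 = 5.
Cage c needs sum 11, which forces r2c2 = 3.
Cage a's pair has sum 6, leaving r2c3 = 4.
Column 4 now contains 4, leaving r2c4 = 2.
Row 3 now contains 4, so r3c1 = 3.
Column 4 already has 2, so r1c4 = 3.
Cage b's pair has sum 7, leaving r4c1 = 2.
The two cells of cage b must have sum 7, leaving r4c2 = 5.
Row 4 already has 2, so r4c3 = 3.
Row 4 already has 3, which forces r4c5 = 4.
The two cells of cage i must have sum 5, so r5c1 = 1.
Cage i's pair has sum 5; hence r5c2 = 4.
Column 3 already has 3; hence r5c3 = 2.
4 is placed in column 5, so r5c5 = 3.
1 is placed in column 1, which forces r1c1 = 4.
Column 2 now contains 4, leaving r1c2 = 2.
Column 3 already has 2, leaving r1c3 = 1.

4 2 1 3 5 / 5 3 4 2 1 / 3 1 5 4 2 / 2 5 3 1 4 / 1 4 2 5 3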